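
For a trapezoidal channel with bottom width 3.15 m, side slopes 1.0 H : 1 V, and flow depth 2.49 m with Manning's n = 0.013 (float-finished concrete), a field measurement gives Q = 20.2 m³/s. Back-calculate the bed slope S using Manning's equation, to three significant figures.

A = (b + z·y)·y = (3.15 + 1.0×2.49)×2.49 = 14.04 m²
P = b + 2y√(1+z²) = 3.15 + 2×2.49×√(1+1.0²) = 10.19 m
R = A/P = 14.04/10.19 = 1.378 m
S = (Q·n / (1·A·R^(2/3)))² = (20.2×0.013 / (1×14.04×1.238))² = 0.0002281

0.000228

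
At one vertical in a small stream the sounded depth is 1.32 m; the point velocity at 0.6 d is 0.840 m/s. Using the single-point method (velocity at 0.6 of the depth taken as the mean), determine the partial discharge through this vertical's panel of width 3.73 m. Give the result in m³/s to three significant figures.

v̄ = v₀.₆ = 0.840 m/s
q = v̄ × d × w = 0.8400 × 1.32 × 3.73 = 4.136 m³/s

4.14 m³/s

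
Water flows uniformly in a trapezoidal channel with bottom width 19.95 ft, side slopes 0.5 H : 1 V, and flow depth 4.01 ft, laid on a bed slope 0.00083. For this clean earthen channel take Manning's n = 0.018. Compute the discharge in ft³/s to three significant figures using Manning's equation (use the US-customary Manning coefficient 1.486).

440 ft³/s

A = (b + z·y)·y = (19.95 + 0.5×4.01)×4.01 = 88.04 ft²
P = b + 2y√(1+z²) = 19.95 + 2×4.01×√(1+0.5²) = 28.92 ft
R = A/P = 88.04/28.92 = 3.045 ft
Q = (1.486/n)·A·R^(2/3)·S^(1/2) = (1.486/0.018) × 88.04 × 3.045^(2/3) × 0.00083^(1/2) = 439.9 ft³/s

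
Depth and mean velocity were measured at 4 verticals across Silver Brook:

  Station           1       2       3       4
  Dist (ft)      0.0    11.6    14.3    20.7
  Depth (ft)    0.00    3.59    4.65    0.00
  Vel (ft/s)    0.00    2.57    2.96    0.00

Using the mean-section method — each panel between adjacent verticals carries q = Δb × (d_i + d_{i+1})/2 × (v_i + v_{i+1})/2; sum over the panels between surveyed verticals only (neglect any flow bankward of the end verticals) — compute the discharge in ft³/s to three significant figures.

79.5 ft³/s

Panel 1-2: Δb = 11.6 ft, d̄ = (0.00+3.59)/2 = 1.795, v̄ = (0.00+2.57)/2 = 1.285 → q = 11.6×1.795×1.285 = 26.76 ft³/s
Panel 2-3: Δb = 2.7 ft, d̄ = (3.59+4.65)/2 = 4.12, v̄ = (2.57+2.96)/2 = 2.765 → q = 2.7×4.12×2.765 = 30.76 ft³/s
Panel 3-4: Δb = 6.4 ft, d̄ = (4.65+0.00)/2 = 2.325, v̄ = (2.96+0.00)/2 = 1.48 → q = 6.4×2.325×1.48 = 22.02 ft³/s
Q = Σ q = 79.54 ft³/s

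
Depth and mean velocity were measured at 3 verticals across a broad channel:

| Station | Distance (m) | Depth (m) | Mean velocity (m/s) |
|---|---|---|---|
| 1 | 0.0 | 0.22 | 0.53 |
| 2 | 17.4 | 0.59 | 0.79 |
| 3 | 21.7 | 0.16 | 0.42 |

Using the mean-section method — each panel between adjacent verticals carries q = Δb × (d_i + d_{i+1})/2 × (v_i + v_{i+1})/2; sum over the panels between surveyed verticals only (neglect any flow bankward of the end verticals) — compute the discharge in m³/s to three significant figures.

5.63 m³/s

Panel 1-2: Δb = 17.4 m, d̄ = (0.22+0.59)/2 = 0.405, v̄ = (0.53+0.79)/2 = 0.66 → q = 17.4×0.405×0.66 = 4.651 m³/s
Panel 2-3: Δb = 4.3 m, d̄ = (0.59+0.16)/2 = 0.375, v̄ = (0.79+0.42)/2 = 0.605 → q = 4.3×0.375×0.605 = 0.9756 m³/s
Q = Σ q = 5.627 m³/s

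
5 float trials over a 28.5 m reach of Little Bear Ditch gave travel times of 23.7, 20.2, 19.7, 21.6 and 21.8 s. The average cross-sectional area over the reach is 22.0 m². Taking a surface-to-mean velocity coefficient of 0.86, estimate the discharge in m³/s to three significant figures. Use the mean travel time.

t̄ = (23.7 + 20.2 + 19.7 + 21.6 + 21.8) / 5 = 21.4 s
v_surface = L / t̄ = 28.5 / 21.4 = 1.332 m/s
v_mean = 0.86 × 1.332 = 1.145 m/s
Q = A × v_mean = 22.0 × 1.145 = 25.20 m³/s

25.2 m³/s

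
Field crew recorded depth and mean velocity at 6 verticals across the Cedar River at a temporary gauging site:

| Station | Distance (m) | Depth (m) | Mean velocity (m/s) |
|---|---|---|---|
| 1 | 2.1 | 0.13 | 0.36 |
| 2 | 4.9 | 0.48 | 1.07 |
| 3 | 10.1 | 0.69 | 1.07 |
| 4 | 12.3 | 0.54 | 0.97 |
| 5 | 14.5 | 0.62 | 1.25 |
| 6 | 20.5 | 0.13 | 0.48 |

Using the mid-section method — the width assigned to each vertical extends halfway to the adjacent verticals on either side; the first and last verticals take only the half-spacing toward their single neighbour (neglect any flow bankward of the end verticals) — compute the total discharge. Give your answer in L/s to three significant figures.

9370 L/s

w_1 = (4.9 − 2.1)/2 = 1.4 m; q_1 = 0.36 × 0.13 × 1.4 = 0.06552 m³/s
w_2 = (10.1 − 2.1)/2 = 4 m; q_2 = 1.07 × 0.48 × 4 = 2.054 m³/s
w_3 = (12.3 − 4.9)/2 = 3.7 m; q_3 = 1.07 × 0.69 × 3.7 = 2.732 m³/s
w_4 = (14.5 − 10.1)/2 = 2.2 m; q_4 = 0.97 × 0.54 × 2.2 = 1.152 m³/s
w_5 = (20.5 − 12.3)/2 = 4.1 m; q_5 = 1.25 × 0.62 × 4.1 = 3.178 m³/s
w_6 = (20.5 − 14.5)/2 = 3 m; q_6 = 0.48 × 0.13 × 3 = 0.1872 m³/s
Q = Σ qᵢ = 9.369 m³/s
= 9.369 × 1000 = 9369 L/s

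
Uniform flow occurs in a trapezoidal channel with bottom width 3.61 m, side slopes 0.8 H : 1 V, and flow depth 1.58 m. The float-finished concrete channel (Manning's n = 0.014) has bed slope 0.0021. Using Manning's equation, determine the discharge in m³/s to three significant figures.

25.3 m³/s

A = (b + z·y)·y = (3.61 + 0.8×1.58)×1.58 = 7.701 m²
P = b + 2y√(1+z²) = 3.61 + 2×1.58×√(1+0.8²) = 7.657 m
R = A/P = 7.701/7.657 = 1.006 m
Q = (1/n)·A·R^(2/3)·S^(1/2) = (1/0.014) × 7.701 × 1.006^(2/3) × 0.0021^(1/2) = 25.30 m³/s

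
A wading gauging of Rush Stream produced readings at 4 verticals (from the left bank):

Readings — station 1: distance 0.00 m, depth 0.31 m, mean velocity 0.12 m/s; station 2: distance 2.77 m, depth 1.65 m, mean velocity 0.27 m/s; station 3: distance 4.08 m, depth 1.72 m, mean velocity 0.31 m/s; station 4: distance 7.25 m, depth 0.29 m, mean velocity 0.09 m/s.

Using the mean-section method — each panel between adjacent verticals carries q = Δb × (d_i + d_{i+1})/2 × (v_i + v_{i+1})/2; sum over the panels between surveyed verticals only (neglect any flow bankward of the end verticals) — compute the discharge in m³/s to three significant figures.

1.81 m³/s

Panel 1-2: Δb = 2.77 m, d̄ = (0.31+1.65)/2 = 0.98, v̄ = (0.12+0.27)/2 = 0.195 → q = 2.77×0.98×0.195 = 0.5293 m³/s
Panel 2-3: Δb = 1.31 m, d̄ = (1.65+1.72)/2 = 1.685, v̄ = (0.27+0.31)/2 = 0.29 → q = 1.31×1.685×0.29 = 0.6401 m³/s
Panel 3-4: Δb = 3.17 m, d̄ = (1.72+0.29)/2 = 1.005, v̄ = (0.31+0.09)/2 = 0.2 → q = 3.17×1.005×0.2 = 0.6372 m³/s
Q = Σ q = 1.807 m³/s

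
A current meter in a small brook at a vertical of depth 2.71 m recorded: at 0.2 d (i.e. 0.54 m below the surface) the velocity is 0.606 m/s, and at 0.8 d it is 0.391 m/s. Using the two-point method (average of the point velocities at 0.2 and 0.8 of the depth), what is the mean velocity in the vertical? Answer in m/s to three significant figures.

v̄ = (0.606 + 0.391) / 2 = 0.4985 m/s

0.499 m/s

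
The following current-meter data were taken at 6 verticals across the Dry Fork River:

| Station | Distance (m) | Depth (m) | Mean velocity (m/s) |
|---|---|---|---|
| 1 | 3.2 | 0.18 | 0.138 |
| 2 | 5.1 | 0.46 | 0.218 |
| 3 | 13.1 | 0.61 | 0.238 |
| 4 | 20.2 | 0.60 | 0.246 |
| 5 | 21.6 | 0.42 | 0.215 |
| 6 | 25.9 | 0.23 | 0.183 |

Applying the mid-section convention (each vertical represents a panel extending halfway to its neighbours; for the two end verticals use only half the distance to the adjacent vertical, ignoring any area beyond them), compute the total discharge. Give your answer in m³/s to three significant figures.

w_1 = (5.1 − 3.2)/2 = 0.95 m; q_1 = 0.138 × 0.18 × 0.95 = 0.02360 m³/s
w_2 = (13.1 − 3.2)/2 = 4.95 m; q_2 = 0.218 × 0.46 × 4.95 = 0.4964 m³/s
w_3 = (20.2 − 5.1)/2 = 7.55 m; q_3 = 0.238 × 0.61 × 7.55 = 1.096 m³/s
w_4 = (21.6 − 13.1)/2 = 4.25 m; q_4 = 0.246 × 0.60 × 4.25 = 0.6273 m³/s
w_5 = (25.9 − 20.2)/2 = 2.85 m; q_5 = 0.215 × 0.42 × 2.85 = 0.2574 m³/s
w_6 = (25.9 − 21.6)/2 = 2.15 m; q_6 = 0.183 × 0.23 × 2.15 = 0.09049 m³/s
Q = Σ qᵢ = 2.591 m³/s

2.59 m³/s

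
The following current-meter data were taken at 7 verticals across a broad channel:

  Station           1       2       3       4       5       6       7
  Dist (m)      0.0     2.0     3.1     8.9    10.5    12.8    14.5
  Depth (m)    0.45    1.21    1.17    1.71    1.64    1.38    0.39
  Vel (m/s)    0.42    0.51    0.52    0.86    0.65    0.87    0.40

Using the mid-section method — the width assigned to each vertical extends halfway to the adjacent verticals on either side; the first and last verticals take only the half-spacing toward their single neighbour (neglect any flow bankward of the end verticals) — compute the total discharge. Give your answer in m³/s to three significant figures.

13.3 m³/s

w_1 = (2.0 − 0.0)/2 = 1 m; q_1 = 0.42 × 0.45 × 1 = 0.1890 m³/s
w_2 = (3.1 − 0.0)/2 = 1.55 m; q_2 = 0.51 × 1.21 × 1.55 = 0.9565 m³/s
w_3 = (8.9 − 2.0)/2 = 3.45 m; q_3 = 0.52 × 1.17 × 3.45 = 2.099 m³/s
w_4 = (10.5 − 3.1)/2 = 3.7 m; q_4 = 0.86 × 1.71 × 3.7 = 5.441 m³/s
w_5 = (12.8 − 8.9)/2 = 1.95 m; q_5 = 0.65 × 1.64 × 1.95 = 2.079 m³/s
w_6 = (14.5 − 10.5)/2 = 2 m; q_6 = 0.87 × 1.38 × 2 = 2.401 m³/s
w_7 = (14.5 − 12.8)/2 = 0.85 m; q_7 = 0.40 × 0.39 × 0.85 = 0.1326 m³/s
Q = Σ qᵢ = 13.30 m³/s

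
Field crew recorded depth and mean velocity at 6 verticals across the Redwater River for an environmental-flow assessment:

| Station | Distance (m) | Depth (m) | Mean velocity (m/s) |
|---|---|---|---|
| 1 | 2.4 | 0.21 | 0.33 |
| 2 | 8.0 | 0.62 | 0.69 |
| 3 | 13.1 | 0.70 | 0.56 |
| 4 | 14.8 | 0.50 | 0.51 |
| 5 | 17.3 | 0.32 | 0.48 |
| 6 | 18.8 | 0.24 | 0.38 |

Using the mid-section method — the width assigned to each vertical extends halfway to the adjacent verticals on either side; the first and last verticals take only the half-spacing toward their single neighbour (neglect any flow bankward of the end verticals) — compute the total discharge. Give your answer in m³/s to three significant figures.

4.73 m³/s

w_1 = (8.0 − 2.4)/2 = 2.8 m; q_1 = 0.33 × 0.21 × 2.8 = 0.1940 m³/s
w_2 = (13.1 − 2.4)/2 = 5.35 m; q_2 = 0.69 × 0.62 × 5.35 = 2.289 m³/s
w_3 = (14.8 − 8.0)/2 = 3.4 m; q_3 = 0.56 × 0.70 × 3.4 = 1.333 m³/s
w_4 = (17.3 − 13.1)/2 = 2.1 m; q_4 = 0.51 × 0.50 × 2.1 = 0.5355 m³/s
w_5 = (18.8 − 14.8)/2 = 2 m; q_5 = 0.48 × 0.32 × 2 = 0.3072 m³/s
w_6 = (18.8 − 17.3)/2 = 0.75 m; q_6 = 0.38 × 0.24 × 0.75 = 0.06840 m³/s
Q = Σ qᵢ = 4.727 m³/s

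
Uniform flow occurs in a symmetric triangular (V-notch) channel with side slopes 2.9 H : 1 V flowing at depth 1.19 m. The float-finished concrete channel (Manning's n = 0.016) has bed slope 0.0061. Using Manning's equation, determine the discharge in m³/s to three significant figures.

13.7 m³/s

A = z·y² = 2.9×1.19² = 4.107 m²
P = 2y√(1+z²) = 2×1.19×√(1+2.9²) = 7.301 m
R = A/P = 4.107/7.301 = 0.5625 m
Q = (1/n)·A·R^(2/3)·S^(1/2) = (1/0.016) × 4.107 × 0.5625^(2/3) × 0.0061^(1/2) = 13.66 m³/s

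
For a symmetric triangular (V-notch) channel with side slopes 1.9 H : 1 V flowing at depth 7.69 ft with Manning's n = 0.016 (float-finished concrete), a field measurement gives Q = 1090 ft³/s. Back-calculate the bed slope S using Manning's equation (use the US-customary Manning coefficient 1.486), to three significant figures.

A = z·y² = 1.9×7.69² = 112.4 ft²
P = 2y√(1+z²) = 2×7.69×√(1+1.9²) = 33.02 ft
R = A/P = 112.4/33.02 = 3.403 ft
S = (Q·n / (1.486·A·R^(2/3)))² = (1090×0.016 / (1.486×112.4×2.262))² = 0.002132

0.00213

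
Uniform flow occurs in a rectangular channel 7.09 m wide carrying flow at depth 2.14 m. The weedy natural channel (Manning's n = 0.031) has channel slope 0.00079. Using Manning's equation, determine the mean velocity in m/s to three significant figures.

A = b·y = 7.09 × 2.14 = 15.17 m²
P = b + 2y = 7.09 + 2×2.14 = 11.37 m
R = A/P = 15.17/11.37 = 1.334 m
Q = (1/n)·A·R^(2/3)·S^(1/2) = (1/0.031) × 15.17 × 1.334^(2/3) × 0.00079^(1/2) = 16.67 m³/s
V = Q/A = 16.67/15.17 = 1.099 m/s

1.10 m/s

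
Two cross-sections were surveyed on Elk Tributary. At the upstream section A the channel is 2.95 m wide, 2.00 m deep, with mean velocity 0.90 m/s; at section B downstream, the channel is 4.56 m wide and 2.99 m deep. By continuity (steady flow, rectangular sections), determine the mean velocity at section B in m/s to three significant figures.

0.389 m/s

Q = A₁V₁ = (2.95×2.00) × 0.90 = 5.310 m³/s
A₂ = 4.56 × 2.99 = 13.63 m²
V₂ = Q/A₂ = 5.310/13.63 = 0.3895 m/s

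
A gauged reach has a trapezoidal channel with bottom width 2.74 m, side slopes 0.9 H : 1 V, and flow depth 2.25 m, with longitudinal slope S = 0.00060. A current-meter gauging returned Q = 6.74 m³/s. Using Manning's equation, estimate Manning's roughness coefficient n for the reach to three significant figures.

A = (b + z·y)·y = (2.74 + 0.9×2.25)×2.25 = 10.72 m²
P = b + 2y√(1+z²) = 2.74 + 2×2.25×√(1+0.9²) = 8.794 m
R = A/P = 10.72/8.794 = 1.219 m
n = (1/Q)·A·R^(2/3)·S^(1/2) = (1/6.74) × 10.72 × 1.141 × 0.02449 = 0.04447

0.0445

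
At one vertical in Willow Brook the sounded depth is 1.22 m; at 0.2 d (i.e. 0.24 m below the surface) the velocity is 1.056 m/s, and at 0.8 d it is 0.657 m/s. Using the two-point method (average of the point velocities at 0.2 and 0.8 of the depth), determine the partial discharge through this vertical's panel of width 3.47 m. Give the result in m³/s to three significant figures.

v̄ = (1.056 + 0.657) / 2 = 0.8565 m/s
q = v̄ × d × w = 0.8565 × 1.22 × 3.47 = 3.626 m³/s

3.63 m³/s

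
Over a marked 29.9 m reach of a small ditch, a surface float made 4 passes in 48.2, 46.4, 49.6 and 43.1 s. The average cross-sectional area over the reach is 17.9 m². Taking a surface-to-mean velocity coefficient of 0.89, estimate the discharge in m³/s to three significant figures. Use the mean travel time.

t̄ = (48.2 + 46.4 + 49.6 + 43.1) / 4 = 46.825 s
v_surface = L / t̄ = 29.9 / 46.825 = 0.6385 m/s
v_mean = 0.89 × 0.6385 = 0.5683 m/s
Q = A × v_mean = 17.9 × 0.5683 = 10.17 m³/s

10.2 m³/s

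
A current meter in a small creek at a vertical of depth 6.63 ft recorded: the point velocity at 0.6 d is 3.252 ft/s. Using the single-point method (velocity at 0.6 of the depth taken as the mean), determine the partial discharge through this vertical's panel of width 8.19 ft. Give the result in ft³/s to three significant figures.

177 ft³/s

v̄ = v₀.₆ = 3.252 ft/s
q = v̄ × d × w = 3.252 × 6.63 × 8.19 = 176.6 ft³/s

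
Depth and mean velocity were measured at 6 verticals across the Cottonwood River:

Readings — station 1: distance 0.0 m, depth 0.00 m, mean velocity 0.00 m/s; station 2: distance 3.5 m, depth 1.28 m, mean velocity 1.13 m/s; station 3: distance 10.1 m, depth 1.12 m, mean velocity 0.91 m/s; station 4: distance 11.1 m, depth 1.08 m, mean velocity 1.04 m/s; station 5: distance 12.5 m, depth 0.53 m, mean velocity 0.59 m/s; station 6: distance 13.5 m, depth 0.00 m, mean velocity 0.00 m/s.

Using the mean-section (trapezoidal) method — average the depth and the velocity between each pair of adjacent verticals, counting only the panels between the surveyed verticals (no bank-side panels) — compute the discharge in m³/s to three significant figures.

11.4 m³/s

Panel 1-2: Δb = 3.5 m, d̄ = (0.00+1.28)/2 = 0.64, v̄ = (0.00+1.13)/2 = 0.565 → q = 3.5×0.64×0.565 = 1.266 m³/s
Panel 2-3: Δb = 6.6 m, d̄ = (1.28+1.12)/2 = 1.2, v̄ = (1.13+0.91)/2 = 1.02 → q = 6.6×1.2×1.02 = 8.078 m³/s
Panel 3-4: Δb = 1 m, d̄ = (1.12+1.08)/2 = 1.1, v̄ = (0.91+1.04)/2 = 0.975 → q = 1×1.1×0.975 = 1.073 m³/s
Panel 4-5: Δb = 1.4 m, d̄ = (1.08+0.53)/2 = 0.805, v̄ = (1.04+0.59)/2 = 0.815 → q = 1.4×0.805×0.815 = 0.9185 m³/s
Panel 5-6: Δb = 1 m, d̄ = (0.53+0.00)/2 = 0.265, v̄ = (0.59+0.00)/2 = 0.295 → q = 1×0.265×0.295 = 0.07818 m³/s
Q = Σ q = 11.41 m³/s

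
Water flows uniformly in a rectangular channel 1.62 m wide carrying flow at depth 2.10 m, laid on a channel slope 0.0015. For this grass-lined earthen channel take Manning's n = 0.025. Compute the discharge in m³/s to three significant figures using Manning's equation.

3.68 m³/s

A = b·y = 1.62 × 2.10 = 3.402 m²
P = b + 2y = 1.62 + 2×2.10 = 5.820 m
R = A/P = 3.402/5.820 = 0.5845 m
Q = (1/n)·A·R^(2/3)·S^(1/2) = (1/0.025) × 3.402 × 0.5845^(2/3) × 0.0015^(1/2) = 3.685 m³/s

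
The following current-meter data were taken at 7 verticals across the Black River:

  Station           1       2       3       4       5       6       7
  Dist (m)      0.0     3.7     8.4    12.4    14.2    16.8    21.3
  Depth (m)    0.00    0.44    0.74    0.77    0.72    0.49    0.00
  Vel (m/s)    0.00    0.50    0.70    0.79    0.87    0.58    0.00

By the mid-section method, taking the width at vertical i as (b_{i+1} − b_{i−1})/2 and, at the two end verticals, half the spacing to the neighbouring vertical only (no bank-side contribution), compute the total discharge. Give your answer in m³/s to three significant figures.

w_2 = (8.4 − 0.0)/2 = 4.2 m; q_2 = 0.50 × 0.44 × 4.2 = 0.9240 m³/s
w_3 = (12.4 − 3.7)/2 = 4.35 m; q_3 = 0.70 × 0.74 × 4.35 = 2.253 m³/s
w_4 = (14.2 − 8.4)/2 = 2.9 m; q_4 = 0.79 × 0.77 × 2.9 = 1.764 m³/s
w_5 = (16.8 − 12.4)/2 = 2.2 m; q_5 = 0.87 × 0.72 × 2.2 = 1.378 m³/s
w_6 = (21.3 − 14.2)/2 = 3.55 m; q_6 = 0.58 × 0.49 × 3.55 = 1.009 m³/s
Stations 1, 7 contribute zero (depth or velocity is 0).
Q = Σ qᵢ = 7.328 m³/s

7.33 m³/s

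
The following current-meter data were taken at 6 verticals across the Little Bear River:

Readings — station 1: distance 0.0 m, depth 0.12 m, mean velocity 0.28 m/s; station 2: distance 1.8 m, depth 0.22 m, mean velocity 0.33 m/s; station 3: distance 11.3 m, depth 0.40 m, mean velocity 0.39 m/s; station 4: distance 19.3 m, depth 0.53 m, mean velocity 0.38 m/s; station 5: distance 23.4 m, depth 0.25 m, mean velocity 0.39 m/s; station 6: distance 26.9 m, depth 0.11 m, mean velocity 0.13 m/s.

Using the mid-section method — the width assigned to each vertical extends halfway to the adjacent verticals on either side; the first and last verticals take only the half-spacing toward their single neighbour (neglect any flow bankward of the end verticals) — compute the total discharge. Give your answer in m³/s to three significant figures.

3.42 m³/s

w_1 = (1.8 − 0.0)/2 = 0.9 m; q_1 = 0.28 × 0.12 × 0.9 = 0.03024 m³/s
w_2 = (11.3 − 0.0)/2 = 5.65 m; q_2 = 0.33 × 0.22 × 5.65 = 0.4102 m³/s
w_3 = (19.3 − 1.8)/2 = 8.75 m; q_3 = 0.39 × 0.40 × 8.75 = 1.365 m³/s
w_4 = (23.4 − 11.3)/2 = 6.05 m; q_4 = 0.38 × 0.53 × 6.05 = 1.218 m³/s
w_5 = (26.9 − 19.3)/2 = 3.8 m; q_5 = 0.39 × 0.25 × 3.8 = 0.3705 m³/s
w_6 = (26.9 − 23.4)/2 = 1.75 m; q_6 = 0.13 × 0.11 × 1.75 = 0.02503 m³/s
Q = Σ qᵢ = 3.419 m³/s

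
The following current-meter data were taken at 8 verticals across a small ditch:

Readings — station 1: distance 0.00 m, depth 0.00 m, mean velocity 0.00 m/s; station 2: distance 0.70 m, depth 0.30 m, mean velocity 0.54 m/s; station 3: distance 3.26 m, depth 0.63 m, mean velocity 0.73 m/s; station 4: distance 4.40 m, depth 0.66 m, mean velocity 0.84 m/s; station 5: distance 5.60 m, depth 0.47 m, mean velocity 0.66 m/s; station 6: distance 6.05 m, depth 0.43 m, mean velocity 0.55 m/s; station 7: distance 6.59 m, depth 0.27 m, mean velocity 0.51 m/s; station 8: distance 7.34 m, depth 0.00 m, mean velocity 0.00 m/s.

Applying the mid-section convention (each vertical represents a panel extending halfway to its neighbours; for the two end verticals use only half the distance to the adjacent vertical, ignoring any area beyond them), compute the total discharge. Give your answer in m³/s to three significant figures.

2.23 m³/s

w_2 = (3.26 − 0.00)/2 = 1.63 m; q_2 = 0.54 × 0.30 × 1.63 = 0.2641 m³/s
w_3 = (4.40 − 0.70)/2 = 1.85 m; q_3 = 0.73 × 0.63 × 1.85 = 0.8508 m³/s
w_4 = (5.60 − 3.26)/2 = 1.17 m; q_4 = 0.84 × 0.66 × 1.17 = 0.6486 m³/s
w_5 = (6.05 − 4.40)/2 = 0.825 m; q_5 = 0.66 × 0.47 × 0.825 = 0.2559 m³/s
w_6 = (6.59 − 5.60)/2 = 0.495 m; q_6 = 0.55 × 0.43 × 0.495 = 0.1171 m³/s
w_7 = (7.34 − 6.05)/2 = 0.645 m; q_7 = 0.51 × 0.27 × 0.645 = 0.08882 m³/s
Stations 1, 8 contribute zero (depth or velocity is 0).
Q = Σ qᵢ = 2.225 m³/s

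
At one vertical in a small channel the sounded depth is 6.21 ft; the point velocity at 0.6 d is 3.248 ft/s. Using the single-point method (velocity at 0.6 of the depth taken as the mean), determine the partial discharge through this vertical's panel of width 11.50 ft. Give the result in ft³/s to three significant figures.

232 ft³/s

v̄ = v₀.₆ = 3.248 ft/s
q = v̄ × d × w = 3.248 × 6.21 × 11.50 = 232.0 ft³/s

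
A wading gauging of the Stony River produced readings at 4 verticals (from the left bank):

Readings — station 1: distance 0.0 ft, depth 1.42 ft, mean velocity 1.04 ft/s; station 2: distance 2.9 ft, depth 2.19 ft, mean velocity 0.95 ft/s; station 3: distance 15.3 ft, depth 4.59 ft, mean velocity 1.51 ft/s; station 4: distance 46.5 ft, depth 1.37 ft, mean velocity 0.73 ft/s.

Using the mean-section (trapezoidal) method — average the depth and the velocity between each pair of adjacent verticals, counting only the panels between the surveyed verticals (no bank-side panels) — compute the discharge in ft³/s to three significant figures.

Panel 1-2: Δb = 2.9 ft, d̄ = (1.42+2.19)/2 = 1.805, v̄ = (1.04+0.95)/2 = 0.995 → q = 2.9×1.805×0.995 = 5.208 ft³/s
Panel 2-3: Δb = 12.4 ft, d̄ = (2.19+4.59)/2 = 3.39, v̄ = (0.95+1.51)/2 = 1.23 → q = 12.4×3.39×1.23 = 51.70 ft³/s
Panel 3-4: Δb = 31.2 ft, d̄ = (4.59+1.37)/2 = 2.98, v̄ = (1.51+0.73)/2 = 1.12 → q = 31.2×2.98×1.12 = 104.1 ft³/s
Q = Σ q = 161.0 ft³/s

161 ft³/s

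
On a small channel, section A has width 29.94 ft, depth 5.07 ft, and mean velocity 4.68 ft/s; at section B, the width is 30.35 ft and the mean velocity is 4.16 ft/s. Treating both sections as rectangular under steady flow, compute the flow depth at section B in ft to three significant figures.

Q = A₁V₁ = (29.94×5.07) × 4.68 = 710.4 ft³/s
d₂ = Q/(b₂ V₂) = 710.4/(30.35×4.16) = 5.627 ft

5.63 ft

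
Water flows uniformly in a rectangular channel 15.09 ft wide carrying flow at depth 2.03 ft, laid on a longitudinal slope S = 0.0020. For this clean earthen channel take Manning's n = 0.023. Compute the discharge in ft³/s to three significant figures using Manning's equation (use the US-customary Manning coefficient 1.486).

A = b·y = 15.09 × 2.03 = 30.63 ft²
P = b + 2y = 15.09 + 2×2.03 = 19.15 ft
R = A/P = 30.63/19.15 = 1.600 ft
Q = (1.486/n)·A·R^(2/3)·S^(1/2) = (1.486/0.023) × 30.63 × 1.600^(2/3) × 0.0020^(1/2) = 121.1 ft³/s

121 ft³/s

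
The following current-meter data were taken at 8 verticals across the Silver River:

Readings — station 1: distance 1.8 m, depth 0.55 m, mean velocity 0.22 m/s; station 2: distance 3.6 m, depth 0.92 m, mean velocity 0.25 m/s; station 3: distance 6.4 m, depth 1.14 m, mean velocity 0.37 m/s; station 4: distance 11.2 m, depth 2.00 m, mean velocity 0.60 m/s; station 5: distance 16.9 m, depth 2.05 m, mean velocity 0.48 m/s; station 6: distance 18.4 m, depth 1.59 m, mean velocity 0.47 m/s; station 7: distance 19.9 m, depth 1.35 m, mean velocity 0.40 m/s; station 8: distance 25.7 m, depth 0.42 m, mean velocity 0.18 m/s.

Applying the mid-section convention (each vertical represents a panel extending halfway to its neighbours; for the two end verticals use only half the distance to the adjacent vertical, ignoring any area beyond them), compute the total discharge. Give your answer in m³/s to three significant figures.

w_1 = (3.6 − 1.8)/2 = 0.9 m; q_1 = 0.22 × 0.55 × 0.9 = 0.1089 m³/s
w_2 = (6.4 − 1.8)/2 = 2.3 m; q_2 = 0.25 × 0.92 × 2.3 = 0.5290 m³/s
w_3 = (11.2 − 3.6)/2 = 3.8 m; q_3 = 0.37 × 1.14 × 3.8 = 1.603 m³/s
w_4 = (16.9 − 6.4)/2 = 5.25 m; q_4 = 0.60 × 2.00 × 5.25 = 6.300 m³/s
w_5 = (18.4 − 11.2)/2 = 3.6 m; q_5 = 0.48 × 2.05 × 3.6 = 3.542 m³/s
w_6 = (19.9 − 16.9)/2 = 1.5 m; q_6 = 0.47 × 1.59 × 1.5 = 1.121 m³/s
w_7 = (25.7 − 18.4)/2 = 3.65 m; q_7 = 0.40 × 1.35 × 3.65 = 1.971 m³/s
w_8 = (25.7 − 19.9)/2 = 2.9 m; q_8 = 0.18 × 0.42 × 2.9 = 0.2192 m³/s
Q = Σ qᵢ = 15.39 m³/s

15.4 m³/s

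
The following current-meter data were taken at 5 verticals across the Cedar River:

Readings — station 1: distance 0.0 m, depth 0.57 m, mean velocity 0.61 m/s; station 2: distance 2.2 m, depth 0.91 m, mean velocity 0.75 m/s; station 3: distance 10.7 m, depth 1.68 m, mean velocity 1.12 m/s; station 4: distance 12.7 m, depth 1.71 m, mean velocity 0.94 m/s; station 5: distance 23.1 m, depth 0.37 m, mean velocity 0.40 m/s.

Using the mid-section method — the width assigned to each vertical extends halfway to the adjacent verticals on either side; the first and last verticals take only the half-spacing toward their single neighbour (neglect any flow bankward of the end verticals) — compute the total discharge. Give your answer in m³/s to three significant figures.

w_1 = (2.2 − 0.0)/2 = 1.1 m; q_1 = 0.61 × 0.57 × 1.1 = 0.3825 m³/s
w_2 = (10.7 − 0.0)/2 = 5.35 m; q_2 = 0.75 × 0.91 × 5.35 = 3.651 m³/s
w_3 = (12.7 − 2.2)/2 = 5.25 m; q_3 = 1.12 × 1.68 × 5.25 = 9.878 m³/s
w_4 = (23.1 − 10.7)/2 = 6.2 m; q_4 = 0.94 × 1.71 × 6.2 = 9.966 m³/s
w_5 = (23.1 − 12.7)/2 = 5.2 m; q_5 = 0.40 × 0.37 × 5.2 = 0.7696 m³/s
Q = Σ qᵢ = 24.65 m³/s

24.6 m³/s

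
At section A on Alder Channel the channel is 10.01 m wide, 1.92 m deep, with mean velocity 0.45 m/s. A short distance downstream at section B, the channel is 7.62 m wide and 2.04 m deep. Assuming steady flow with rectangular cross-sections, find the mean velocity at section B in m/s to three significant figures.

Q = A₁V₁ = (10.01×1.92) × 0.45 = 8.649 m³/s
A₂ = 7.62 × 2.04 = 15.54 m²
V₂ = Q/A₂ = 8.649/15.54 = 0.5564 m/s

0.556 m/s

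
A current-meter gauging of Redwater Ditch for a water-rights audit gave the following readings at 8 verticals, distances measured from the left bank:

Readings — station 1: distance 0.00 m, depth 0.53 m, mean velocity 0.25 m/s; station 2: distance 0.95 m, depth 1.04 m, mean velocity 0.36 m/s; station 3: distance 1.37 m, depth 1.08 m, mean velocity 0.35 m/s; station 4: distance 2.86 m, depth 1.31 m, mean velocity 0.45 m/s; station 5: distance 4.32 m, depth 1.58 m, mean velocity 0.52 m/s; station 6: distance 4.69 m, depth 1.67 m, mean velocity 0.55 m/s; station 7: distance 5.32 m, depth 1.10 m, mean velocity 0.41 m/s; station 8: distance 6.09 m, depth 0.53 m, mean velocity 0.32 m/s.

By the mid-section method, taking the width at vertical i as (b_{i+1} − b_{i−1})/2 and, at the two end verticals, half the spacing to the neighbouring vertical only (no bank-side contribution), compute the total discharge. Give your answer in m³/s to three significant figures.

w_1 = (0.95 − 0.00)/2 = 0.475 m; q_1 = 0.25 × 0.53 × 0.475 = 0.06294 m³/s
w_2 = (1.37 − 0.00)/2 = 0.685 m; q_2 = 0.36 × 1.04 × 0.685 = 0.2565 m³/s
w_3 = (2.86 − 0.95)/2 = 0.955 m; q_3 = 0.35 × 1.08 × 0.955 = 0.3610 m³/s
w_4 = (4.32 − 1.37)/2 = 1.475 m; q_4 = 0.45 × 1.31 × 1.475 = 0.8695 m³/s
w_5 = (4.69 − 2.86)/2 = 0.915 m; q_5 = 0.52 × 1.58 × 0.915 = 0.7518 m³/s
w_6 = (5.32 − 4.32)/2 = 0.5 m; q_6 = 0.55 × 1.67 × 0.5 = 0.4593 m³/s
w_7 = (6.09 − 4.69)/2 = 0.7 m; q_7 = 0.41 × 1.10 × 0.7 = 0.3157 m³/s
w_8 = (6.09 − 5.32)/2 = 0.385 m; q_8 = 0.32 × 0.53 × 0.385 = 0.06530 m³/s
Q = Σ qᵢ = 3.142 m³/s

3.14 m³/s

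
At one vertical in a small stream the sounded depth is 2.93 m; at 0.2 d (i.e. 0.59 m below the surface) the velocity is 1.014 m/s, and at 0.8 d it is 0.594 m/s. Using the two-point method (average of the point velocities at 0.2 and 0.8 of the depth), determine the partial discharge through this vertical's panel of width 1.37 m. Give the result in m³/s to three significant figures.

3.23 m³/s

v̄ = (1.014 + 0.594) / 2 = 0.8040 m/s
q = v̄ × d × w = 0.8040 × 2.93 × 1.37 = 3.227 m³/s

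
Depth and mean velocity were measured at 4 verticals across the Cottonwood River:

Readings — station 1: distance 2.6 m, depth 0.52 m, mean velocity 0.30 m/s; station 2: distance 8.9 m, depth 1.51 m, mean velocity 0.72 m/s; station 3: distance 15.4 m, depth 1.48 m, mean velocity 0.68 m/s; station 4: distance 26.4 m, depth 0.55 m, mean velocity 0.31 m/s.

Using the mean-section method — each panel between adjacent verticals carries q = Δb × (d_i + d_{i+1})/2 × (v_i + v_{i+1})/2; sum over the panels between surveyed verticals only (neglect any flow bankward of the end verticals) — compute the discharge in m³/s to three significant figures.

Panel 1-2: Δb = 6.3 m, d̄ = (0.52+1.51)/2 = 1.015, v̄ = (0.30+0.72)/2 = 0.51 → q = 6.3×1.015×0.51 = 3.261 m³/s
Panel 2-3: Δb = 6.5 m, d̄ = (1.51+1.48)/2 = 1.495, v̄ = (0.72+0.68)/2 = 0.7 → q = 6.5×1.495×0.7 = 6.802 m³/s
Panel 3-4: Δb = 11 m, d̄ = (1.48+0.55)/2 = 1.015, v̄ = (0.68+0.31)/2 = 0.495 → q = 11×1.015×0.495 = 5.527 m³/s
Q = Σ q = 15.59 m³/s

15.6 m³/s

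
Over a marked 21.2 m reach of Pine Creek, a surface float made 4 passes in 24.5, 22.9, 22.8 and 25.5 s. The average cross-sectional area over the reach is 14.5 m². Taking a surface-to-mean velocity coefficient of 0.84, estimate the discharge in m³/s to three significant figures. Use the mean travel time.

10.8 m³/s

t̄ = (24.5 + 22.9 + 22.8 + 25.5) / 4 = 23.925 s
v_surface = L / t̄ = 21.2 / 23.925 = 0.8861 m/s
v_mean = 0.84 × 0.8861 = 0.7443 m/s
Q = A × v_mean = 14.5 × 0.7443 = 10.79 m³/s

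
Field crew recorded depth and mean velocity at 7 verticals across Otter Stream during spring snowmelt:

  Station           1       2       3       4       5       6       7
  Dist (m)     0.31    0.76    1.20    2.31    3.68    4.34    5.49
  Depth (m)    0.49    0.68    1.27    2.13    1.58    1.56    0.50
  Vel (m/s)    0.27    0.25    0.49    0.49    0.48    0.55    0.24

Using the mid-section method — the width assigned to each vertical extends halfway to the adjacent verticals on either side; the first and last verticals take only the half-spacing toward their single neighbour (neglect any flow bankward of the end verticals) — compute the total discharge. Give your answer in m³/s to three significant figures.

w_1 = (0.76 − 0.31)/2 = 0.225 m; q_1 = 0.27 × 0.49 × 0.225 = 0.02977 m³/s
w_2 = (1.20 − 0.31)/2 = 0.445 m; q_2 = 0.25 × 0.68 × 0.445 = 0.07565 m³/s
w_3 = (2.31 − 0.76)/2 = 0.775 m; q_3 = 0.49 × 1.27 × 0.775 = 0.4823 m³/s
w_4 = (3.68 − 1.20)/2 = 1.24 m; q_4 = 0.49 × 2.13 × 1.24 = 1.294 m³/s
w_5 = (4.34 − 2.31)/2 = 1.015 m; q_5 = 0.48 × 1.58 × 1.015 = 0.7698 m³/s
w_6 = (5.49 − 3.68)/2 = 0.905 m; q_6 = 0.55 × 1.56 × 0.905 = 0.7765 m³/s
w_7 = (5.49 − 4.34)/2 = 0.575 m; q_7 = 0.24 × 0.50 × 0.575 = 0.06900 m³/s
Q = Σ qᵢ = 3.497 m³/s

3.50 m³/s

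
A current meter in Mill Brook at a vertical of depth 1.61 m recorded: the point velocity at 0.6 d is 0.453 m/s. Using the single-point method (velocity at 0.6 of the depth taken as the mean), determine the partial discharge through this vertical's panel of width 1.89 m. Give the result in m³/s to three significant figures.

v̄ = v₀.₆ = 0.453 m/s
q = v̄ × d × w = 0.4530 × 1.61 × 1.89 = 1.378 m³/s

1.38 m³/s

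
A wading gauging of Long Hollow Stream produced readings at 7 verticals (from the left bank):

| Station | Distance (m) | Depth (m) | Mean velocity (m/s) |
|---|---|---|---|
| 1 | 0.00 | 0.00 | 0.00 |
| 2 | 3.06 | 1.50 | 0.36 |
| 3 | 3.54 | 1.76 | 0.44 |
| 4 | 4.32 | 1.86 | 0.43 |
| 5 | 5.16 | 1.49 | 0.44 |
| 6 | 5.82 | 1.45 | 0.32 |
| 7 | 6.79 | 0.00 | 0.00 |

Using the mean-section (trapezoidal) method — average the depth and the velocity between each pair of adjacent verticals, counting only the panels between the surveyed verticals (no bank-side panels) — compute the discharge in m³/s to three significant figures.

Panel 1-2: Δb = 3.06 m, d̄ = (0.00+1.50)/2 = 0.75, v̄ = (0.00+0.36)/2 = 0.18 → q = 3.06×0.75×0.18 = 0.4131 m³/s
Panel 2-3: Δb = 0.48 m, d̄ = (1.50+1.76)/2 = 1.63, v̄ = (0.36+0.44)/2 = 0.4 → q = 0.48×1.63×0.4 = 0.3130 m³/s
Panel 3-4: Δb = 0.78 m, d̄ = (1.76+1.86)/2 = 1.81, v̄ = (0.44+0.43)/2 = 0.435 → q = 0.78×1.81×0.435 = 0.6141 m³/s
Panel 4-5: Δb = 0.84 m, d̄ = (1.86+1.49)/2 = 1.675, v̄ = (0.43+0.44)/2 = 0.435 → q = 0.84×1.675×0.435 = 0.6120 m³/s
Panel 5-6: Δb = 0.66 m, d̄ = (1.49+1.45)/2 = 1.47, v̄ = (0.44+0.32)/2 = 0.38 → q = 0.66×1.47×0.38 = 0.3687 m³/s
Panel 6-7: Δb = 0.97 m, d̄ = (1.45+0.00)/2 = 0.725, v̄ = (0.32+0.00)/2 = 0.16 → q = 0.97×0.725×0.16 = 0.1125 m³/s
Q = Σ q = 2.433 m³/s

2.43 m³/s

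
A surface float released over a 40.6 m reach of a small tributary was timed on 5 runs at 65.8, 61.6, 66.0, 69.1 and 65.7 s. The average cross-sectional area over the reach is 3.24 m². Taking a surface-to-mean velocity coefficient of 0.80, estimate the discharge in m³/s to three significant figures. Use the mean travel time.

t̄ = (65.8 + 61.6 + 66.0 + 69.1 + 65.7) / 5 = 65.64 s
v_surface = L / t̄ = 40.6 / 65.64 = 0.6185 m/s
v_mean = 0.80 × 0.6185 = 0.4948 m/s
Q = A × v_mean = 3.24 × 0.4948 = 1.603 m³/s

1.60 m³/s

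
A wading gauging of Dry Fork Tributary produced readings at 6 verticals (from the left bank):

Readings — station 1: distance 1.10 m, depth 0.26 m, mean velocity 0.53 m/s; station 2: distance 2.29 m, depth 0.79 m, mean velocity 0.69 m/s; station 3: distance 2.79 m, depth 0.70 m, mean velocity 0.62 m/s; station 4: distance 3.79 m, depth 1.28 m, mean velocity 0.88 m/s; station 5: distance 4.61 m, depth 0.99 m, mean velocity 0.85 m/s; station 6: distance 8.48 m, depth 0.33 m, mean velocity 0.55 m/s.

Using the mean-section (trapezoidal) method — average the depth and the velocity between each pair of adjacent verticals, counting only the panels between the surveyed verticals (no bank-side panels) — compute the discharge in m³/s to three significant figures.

Panel 1-2: Δb = 1.19 m, d̄ = (0.26+0.79)/2 = 0.525, v̄ = (0.53+0.69)/2 = 0.61 → q = 1.19×0.525×0.61 = 0.3811 m³/s
Panel 2-3: Δb = 0.5 m, d̄ = (0.79+0.70)/2 = 0.745, v̄ = (0.69+0.62)/2 = 0.655 → q = 0.5×0.745×0.655 = 0.2440 m³/s
Panel 3-4: Δb = 1 m, d̄ = (0.70+1.28)/2 = 0.99, v̄ = (0.62+0.88)/2 = 0.75 → q = 1×0.99×0.75 = 0.7425 m³/s
Panel 4-5: Δb = 0.82 m, d̄ = (1.28+0.99)/2 = 1.135, v̄ = (0.88+0.85)/2 = 0.865 → q = 0.82×1.135×0.865 = 0.8051 m³/s
Panel 5-6: Δb = 3.87 m, d̄ = (0.99+0.33)/2 = 0.66, v̄ = (0.85+0.55)/2 = 0.7 → q = 3.87×0.66×0.7 = 1.788 m³/s
Q = Σ q = 3.961 m³/s

3.96 m³/s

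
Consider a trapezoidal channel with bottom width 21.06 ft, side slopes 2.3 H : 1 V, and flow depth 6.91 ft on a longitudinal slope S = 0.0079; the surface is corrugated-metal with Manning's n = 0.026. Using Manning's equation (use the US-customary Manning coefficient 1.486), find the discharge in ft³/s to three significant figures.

A = (b + z·y)·y = (21.06 + 2.3×6.91)×6.91 = 255.3 ft²
P = b + 2y√(1+z²) = 21.06 + 2×6.91×√(1+2.3²) = 55.72 ft
R = A/P = 255.3/55.72 = 4.583 ft
Q = (1.486/n)·A·R^(2/3)·S^(1/2) = (1.486/0.026) × 255.3 × 4.583^(2/3) × 0.0079^(1/2) = 3579 ft³/s

3580 ft³/s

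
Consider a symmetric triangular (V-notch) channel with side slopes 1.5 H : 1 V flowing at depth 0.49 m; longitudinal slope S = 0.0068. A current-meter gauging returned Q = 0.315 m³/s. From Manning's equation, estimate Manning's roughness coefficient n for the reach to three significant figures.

A = z·y² = 1.5×0.49² = 0.3602 m²
P = 2y√(1+z²) = 2×0.49×√(1+1.5²) = 1.767 m
R = A/P = 0.3602/1.767 = 0.2039 m
n = (1/Q)·A·R^(2/3)·S^(1/2) = (1/0.315) × 0.3602 × 0.3464 × 0.08246 = 0.03266

0.0327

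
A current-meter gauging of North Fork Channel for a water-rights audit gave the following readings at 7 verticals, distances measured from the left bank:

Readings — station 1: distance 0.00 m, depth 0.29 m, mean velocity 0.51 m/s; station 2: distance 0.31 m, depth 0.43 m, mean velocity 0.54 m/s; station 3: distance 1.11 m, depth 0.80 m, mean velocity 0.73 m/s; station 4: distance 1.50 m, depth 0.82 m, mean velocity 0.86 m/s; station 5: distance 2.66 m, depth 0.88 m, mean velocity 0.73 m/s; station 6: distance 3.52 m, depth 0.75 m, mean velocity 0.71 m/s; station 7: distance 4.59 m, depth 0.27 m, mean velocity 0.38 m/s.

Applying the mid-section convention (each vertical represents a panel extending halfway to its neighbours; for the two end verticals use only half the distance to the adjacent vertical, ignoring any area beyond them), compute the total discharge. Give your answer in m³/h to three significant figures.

w_1 = (0.31 − 0.00)/2 = 0.155 m; q_1 = 0.51 × 0.29 × 0.155 = 0.02292 m³/s
w_2 = (1.11 − 0.00)/2 = 0.555 m; q_2 = 0.54 × 0.43 × 0.555 = 0.1289 m³/s
w_3 = (1.50 − 0.31)/2 = 0.595 m; q_3 = 0.73 × 0.80 × 0.595 = 0.3475 m³/s
w_4 = (2.66 − 1.11)/2 = 0.775 m; q_4 = 0.86 × 0.82 × 0.775 = 0.5465 m³/s
w_5 = (3.52 − 1.50)/2 = 1.01 m; q_5 = 0.73 × 0.88 × 1.01 = 0.6488 m³/s
w_6 = (4.59 − 2.66)/2 = 0.965 m; q_6 = 0.71 × 0.75 × 0.965 = 0.5139 m³/s
w_7 = (4.59 − 3.52)/2 = 0.535 m; q_7 = 0.38 × 0.27 × 0.535 = 0.05489 m³/s
Q = Σ qᵢ = 2.263 m³/s
= 2.263 × 3600 = 8148 m³/h

8150 m³/h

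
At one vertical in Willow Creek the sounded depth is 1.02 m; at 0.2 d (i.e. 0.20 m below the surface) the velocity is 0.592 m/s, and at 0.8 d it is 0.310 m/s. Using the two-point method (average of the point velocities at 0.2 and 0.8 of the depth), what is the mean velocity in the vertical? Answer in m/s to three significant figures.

v̄ = (0.592 + 0.310) / 2 = 0.4510 m/s

0.451 m/s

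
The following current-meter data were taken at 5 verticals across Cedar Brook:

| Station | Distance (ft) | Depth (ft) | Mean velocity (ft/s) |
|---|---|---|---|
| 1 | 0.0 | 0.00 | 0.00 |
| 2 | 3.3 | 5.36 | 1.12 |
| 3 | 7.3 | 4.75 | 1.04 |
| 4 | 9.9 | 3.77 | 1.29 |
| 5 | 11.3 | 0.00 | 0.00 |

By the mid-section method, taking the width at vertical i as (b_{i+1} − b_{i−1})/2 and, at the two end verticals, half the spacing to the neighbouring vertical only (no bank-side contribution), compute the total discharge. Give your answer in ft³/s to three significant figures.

w_2 = (7.3 − 0.0)/2 = 3.65 ft; q_2 = 1.12 × 5.36 × 3.65 = 21.91 ft³/s
w_3 = (9.9 − 3.3)/2 = 3.3 ft; q_3 = 1.04 × 4.75 × 3.3 = 16.30 ft³/s
w_4 = (11.3 − 7.3)/2 = 2 ft; q_4 = 1.29 × 3.77 × 2 = 9.727 ft³/s
Stations 1, 5 contribute zero (depth or velocity is 0).
Q = Σ qᵢ = 47.94 ft³/s

47.9 ft³/s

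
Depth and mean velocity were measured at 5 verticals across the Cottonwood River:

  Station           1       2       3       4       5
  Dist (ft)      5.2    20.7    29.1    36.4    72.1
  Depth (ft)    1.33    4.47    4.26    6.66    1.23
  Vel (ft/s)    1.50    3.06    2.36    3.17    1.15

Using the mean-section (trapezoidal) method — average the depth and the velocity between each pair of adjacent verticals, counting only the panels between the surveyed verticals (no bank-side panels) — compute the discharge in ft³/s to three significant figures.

Panel 1-2: Δb = 15.5 ft, d̄ = (1.33+4.47)/2 = 2.9, v̄ = (1.50+3.06)/2 = 2.28 → q = 15.5×2.9×2.28 = 102.5 ft³/s
Panel 2-3: Δb = 8.4 ft, d̄ = (4.47+4.26)/2 = 4.365, v̄ = (3.06+2.36)/2 = 2.71 → q = 8.4×4.365×2.71 = 99.36 ft³/s
Panel 3-4: Δb = 7.3 ft, d̄ = (4.26+6.66)/2 = 5.46, v̄ = (2.36+3.17)/2 = 2.765 → q = 7.3×5.46×2.765 = 110.2 ft³/s
Panel 4-5: Δb = 35.7 ft, d̄ = (6.66+1.23)/2 = 3.945, v̄ = (3.17+1.15)/2 = 2.16 → q = 35.7×3.945×2.16 = 304.2 ft³/s
Q = Σ q = 616.3 ft³/s

616 ft³/s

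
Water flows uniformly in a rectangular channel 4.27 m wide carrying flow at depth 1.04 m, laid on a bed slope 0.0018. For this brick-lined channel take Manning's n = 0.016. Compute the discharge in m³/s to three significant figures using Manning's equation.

9.28 m³/s

A = b·y = 4.27 × 1.04 = 4.441 m²
P = b + 2y = 4.27 + 2×1.04 = 6.350 m
R = A/P = 4.441/6.350 = 0.6993 m
Q = (1/n)·A·R^(2/3)·S^(1/2) = (1/0.016) × 4.441 × 0.6993^(2/3) × 0.0018^(1/2) = 9.278 m³/s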